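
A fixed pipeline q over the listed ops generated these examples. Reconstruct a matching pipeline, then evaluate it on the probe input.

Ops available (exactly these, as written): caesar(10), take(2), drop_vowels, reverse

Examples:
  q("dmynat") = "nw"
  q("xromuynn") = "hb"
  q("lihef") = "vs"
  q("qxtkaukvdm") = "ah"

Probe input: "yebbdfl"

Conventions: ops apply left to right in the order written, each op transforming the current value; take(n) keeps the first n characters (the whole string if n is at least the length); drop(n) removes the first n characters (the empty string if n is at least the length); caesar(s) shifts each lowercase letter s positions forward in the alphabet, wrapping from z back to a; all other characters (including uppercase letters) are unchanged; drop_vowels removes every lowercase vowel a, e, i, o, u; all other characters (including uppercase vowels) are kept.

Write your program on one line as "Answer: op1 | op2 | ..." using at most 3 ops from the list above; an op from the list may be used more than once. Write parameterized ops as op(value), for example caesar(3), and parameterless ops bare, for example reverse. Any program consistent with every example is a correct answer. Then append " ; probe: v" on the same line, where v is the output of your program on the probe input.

caesar(10) | take(2) ; probe: "io"

Check, running the answer program on each example:
  "dmynat" -> "nwixkd" -> "nw"
  "xromuynn" -> "hbyweixx" -> "hb"
  "lihef" -> "vsrop" -> "vs"
  "qxtkaukvdm" -> "ahdukeufnw" -> "ah"
  probe: "yebbdfl" -> "iollnpv" -> "io"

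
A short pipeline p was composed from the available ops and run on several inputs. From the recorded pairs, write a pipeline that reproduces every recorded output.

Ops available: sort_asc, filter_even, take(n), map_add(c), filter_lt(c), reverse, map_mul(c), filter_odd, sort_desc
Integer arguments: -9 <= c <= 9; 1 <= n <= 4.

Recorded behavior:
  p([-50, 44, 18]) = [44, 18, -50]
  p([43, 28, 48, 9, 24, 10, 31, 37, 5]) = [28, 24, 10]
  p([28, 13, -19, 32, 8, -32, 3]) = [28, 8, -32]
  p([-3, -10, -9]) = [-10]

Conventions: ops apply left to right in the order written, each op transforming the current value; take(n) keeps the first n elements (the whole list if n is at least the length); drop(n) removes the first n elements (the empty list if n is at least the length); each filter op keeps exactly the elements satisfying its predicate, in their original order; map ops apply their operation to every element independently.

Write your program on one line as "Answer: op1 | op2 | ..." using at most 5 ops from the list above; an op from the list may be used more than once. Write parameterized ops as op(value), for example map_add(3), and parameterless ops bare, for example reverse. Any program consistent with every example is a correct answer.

reverse | sort_asc | filter_even | take(3) | reverse

Check, running the answer program on each example:
  [-50, 44, 18] -> [18, 44, -50] -> [-50, 18, 44] -> [-50, 18, 44] -> [-50, 18, 44] -> [44, 18, -50]
  [43, 28, 48, 9, 24, 10, 31, 37, 5] -> [5, 37, 31, 10, 24, 9, 48, 28, 43] -> [5, 9, 10, 24, 28, 31, 37, 43, 48] -> [10, 24, 28, 48] -> [10, 24, 28] -> [28, 24, 10]
  [28, 13, -19, 32, 8, -32, 3] -> [3, -32, 8, 32, -19, 13, 28] -> [-32, -19, 3, 8, 13, 28, 32] -> [-32, 8, 28, 32] -> [-32, 8, 28] -> [28, 8, -32]
  [-3, -10, -9] -> [-9, -10, -3] -> [-10, -9, -3] -> [-10] -> [-10] -> [-10]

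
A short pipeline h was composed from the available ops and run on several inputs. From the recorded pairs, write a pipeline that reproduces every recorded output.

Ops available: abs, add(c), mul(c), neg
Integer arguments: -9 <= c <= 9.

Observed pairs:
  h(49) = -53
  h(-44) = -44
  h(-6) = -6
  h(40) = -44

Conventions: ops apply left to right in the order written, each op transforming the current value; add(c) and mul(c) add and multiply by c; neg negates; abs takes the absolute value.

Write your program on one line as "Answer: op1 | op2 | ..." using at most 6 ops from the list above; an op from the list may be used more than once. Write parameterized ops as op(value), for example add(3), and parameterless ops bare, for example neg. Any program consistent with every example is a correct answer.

add(2) | mul(-1) | abs | neg | add(-2)

Check, running the answer program on each example:
  49 -> 51 -> -51 -> 51 -> -51 -> -53
  -44 -> -42 -> 42 -> 42 -> -42 -> -44
  -6 -> -4 -> 4 -> 4 -> -4 -> -6
  40 -> 42 -> -42 -> 42 -> -42 -> -44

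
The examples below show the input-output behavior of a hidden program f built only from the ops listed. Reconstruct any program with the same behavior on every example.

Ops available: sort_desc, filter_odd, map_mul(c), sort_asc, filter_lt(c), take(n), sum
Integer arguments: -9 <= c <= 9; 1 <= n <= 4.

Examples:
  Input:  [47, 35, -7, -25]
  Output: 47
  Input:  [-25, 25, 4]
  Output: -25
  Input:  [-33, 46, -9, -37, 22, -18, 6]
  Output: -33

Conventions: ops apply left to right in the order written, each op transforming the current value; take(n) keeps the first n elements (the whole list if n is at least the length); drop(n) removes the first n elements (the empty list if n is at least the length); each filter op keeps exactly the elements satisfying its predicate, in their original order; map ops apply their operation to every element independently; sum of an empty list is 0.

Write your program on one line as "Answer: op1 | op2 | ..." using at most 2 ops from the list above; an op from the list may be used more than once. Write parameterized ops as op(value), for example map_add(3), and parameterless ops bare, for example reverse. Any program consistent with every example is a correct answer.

take(1) | sum

Check, running the answer program on each example:
  [47, 35, -7, -25] -> [47] -> 47
  [-25, 25, 4] -> [-25] -> -25
  [-33, 46, -9, -37, 22, -18, 6] -> [-33] -> -33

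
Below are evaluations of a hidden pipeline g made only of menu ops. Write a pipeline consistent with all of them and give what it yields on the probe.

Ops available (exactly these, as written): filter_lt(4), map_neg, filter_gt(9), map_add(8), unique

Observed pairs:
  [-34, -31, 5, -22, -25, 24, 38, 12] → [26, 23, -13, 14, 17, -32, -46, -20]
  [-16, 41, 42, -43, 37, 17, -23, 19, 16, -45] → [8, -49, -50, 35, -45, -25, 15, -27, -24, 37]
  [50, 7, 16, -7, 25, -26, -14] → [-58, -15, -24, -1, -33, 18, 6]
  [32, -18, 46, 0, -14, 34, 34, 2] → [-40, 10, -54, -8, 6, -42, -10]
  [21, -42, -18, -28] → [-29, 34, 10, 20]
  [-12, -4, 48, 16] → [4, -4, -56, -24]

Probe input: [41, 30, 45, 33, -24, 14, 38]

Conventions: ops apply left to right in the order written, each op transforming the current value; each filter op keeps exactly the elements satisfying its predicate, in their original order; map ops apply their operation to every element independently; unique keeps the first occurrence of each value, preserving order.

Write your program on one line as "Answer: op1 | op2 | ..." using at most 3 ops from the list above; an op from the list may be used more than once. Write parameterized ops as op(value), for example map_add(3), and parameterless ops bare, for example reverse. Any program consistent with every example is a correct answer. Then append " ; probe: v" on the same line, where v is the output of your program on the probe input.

map_add(8) | map_neg | unique ; probe: [-49, -38, -53, -41, 16, -22, -46]

Check, running the answer program on each example:
  [-34, -31, 5, -22, -25, 24, 38, 12] -> [-26, -23, 13, -14, -17, 32, 46, 20] -> [26, 23, -13, 14, 17, -32, -46, -20] -> [26, 23, -13, 14, 17, -32, -46, -20]
  [-16, 41, 42, -43, 37, 17, -23, 19, 16, -45] -> [-8, 49, 50, -35, 45, 25, -15, 27, 24, -37] -> [8, -49, -50, 35, -45, -25, 15, -27, -24, 37] -> [8, -49, -50, 35, -45, -25, 15, -27, -24, 37]
  [50, 7, 16, -7, 25, -26, -14] -> [58, 15, 24, 1, 33, -18, -6] -> [-58, -15, -24, -1, -33, 18, 6] -> [-58, -15, -24, -1, -33, 18, 6]
  [32, -18, 46, 0, -14, 34, 34, 2] -> [40, -10, 54, 8, -6, 42, 42, 10] -> [-40, 10, -54, -8, 6, -42, -42, -10] -> [-40, 10, -54, -8, 6, -42, -10]
  [21, -42, -18, -28] -> [29, -34, -10, -20] -> [-29, 34, 10, 20] -> [-29, 34, 10, 20]
  [-12, -4, 48, 16] -> [-4, 4, 56, 24] -> [4, -4, -56, -24] -> [4, -4, -56, -24]
  probe: [41, 30, 45, 33, -24, 14, 38] -> [49, 38, 53, 41, -16, 22, 46] -> [-49, -38, -53, -41, 16, -22, -46] -> [-49, -38, -53, -41, 16, -22, -46]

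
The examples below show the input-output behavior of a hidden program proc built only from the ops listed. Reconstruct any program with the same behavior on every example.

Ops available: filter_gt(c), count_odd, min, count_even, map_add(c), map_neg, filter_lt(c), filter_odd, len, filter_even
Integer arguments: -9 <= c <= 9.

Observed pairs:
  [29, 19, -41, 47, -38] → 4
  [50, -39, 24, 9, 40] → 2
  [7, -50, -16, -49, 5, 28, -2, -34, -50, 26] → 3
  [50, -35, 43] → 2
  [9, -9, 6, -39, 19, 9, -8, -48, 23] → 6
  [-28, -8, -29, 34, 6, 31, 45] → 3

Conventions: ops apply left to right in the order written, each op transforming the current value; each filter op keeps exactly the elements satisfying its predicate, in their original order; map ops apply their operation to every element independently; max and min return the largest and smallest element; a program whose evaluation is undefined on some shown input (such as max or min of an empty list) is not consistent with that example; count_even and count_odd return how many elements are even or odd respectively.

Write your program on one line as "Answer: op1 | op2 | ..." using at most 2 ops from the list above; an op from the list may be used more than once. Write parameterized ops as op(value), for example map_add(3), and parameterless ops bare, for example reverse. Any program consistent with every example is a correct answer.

filter_odd | len

Check, running the answer program on each example:
  [29, 19, -41, 47, -38] -> [29, 19, -41, 47] -> 4
  [50, -39, 24, 9, 40] -> [-39, 9] -> 2
  [7, -50, -16, -49, 5, 28, -2, -34, -50, 26] -> [7, -49, 5] -> 3
  [50, -35, 43] -> [-35, 43] -> 2
  [9, -9, 6, -39, 19, 9, -8, -48, 23] -> [9, -9, -39, 19, 9, 23] -> 6
  [-28, -8, -29, 34, 6, 31, 45] -> [-29, 31, 45] -> 3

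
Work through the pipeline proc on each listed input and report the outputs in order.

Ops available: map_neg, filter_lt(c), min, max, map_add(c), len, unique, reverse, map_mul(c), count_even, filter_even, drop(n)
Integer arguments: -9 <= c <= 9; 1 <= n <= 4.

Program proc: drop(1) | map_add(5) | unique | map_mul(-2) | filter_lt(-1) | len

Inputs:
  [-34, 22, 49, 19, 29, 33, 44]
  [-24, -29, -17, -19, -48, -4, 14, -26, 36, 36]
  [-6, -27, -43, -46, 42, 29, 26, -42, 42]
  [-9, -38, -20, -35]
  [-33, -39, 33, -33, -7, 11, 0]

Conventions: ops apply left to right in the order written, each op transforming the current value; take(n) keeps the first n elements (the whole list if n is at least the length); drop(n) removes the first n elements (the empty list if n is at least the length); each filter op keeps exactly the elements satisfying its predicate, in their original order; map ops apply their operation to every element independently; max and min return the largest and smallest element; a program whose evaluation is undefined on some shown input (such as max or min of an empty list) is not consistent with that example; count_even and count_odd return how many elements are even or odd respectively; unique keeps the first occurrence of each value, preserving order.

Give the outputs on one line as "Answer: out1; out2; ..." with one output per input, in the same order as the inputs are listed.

Execution, op by op:
  [-34, 22, 49, 19, 29, 33, 44] -> [22, 49, 19, 29, 33, 44] -> [27, 54, 24, 34, 38, 49] -> [27, 54, 24, 34, 38, 49] -> [-54, -108, -48, -68, -76, -98] -> [-54, -108, -48, -68, -76, -98] -> 6
  [-24, -29, -17, -19, -48, -4, 14, -26, 36, 36] -> [-29, -17, -19, -48, -4, 14, -26, 36, 36] -> [-24, -12, -14, -43, 1, 19, -21, 41, 41] -> [-24, -12, -14, -43, 1, 19, -21, 41] -> [48, 24, 28, 86, -2, -38, 42, -82] -> [-2, -38, -82] -> 3
  [-6, -27, -43, -46, 42, 29, 26, -42, 42] -> [-27, -43, -46, 42, 29, 26, -42, 42] -> [-22, -38, -41, 47, 34, 31, -37, 47] -> [-22, -38, -41, 47, 34, 31, -37] -> [44, 76, 82, -94, -68, -62, 74] -> [-94, -68, -62] -> 3
  [-9, -38, -20, -35] -> [-38, -20, -35] -> [-33, -15, -30] -> [-33, -15, -30] -> [66, 30, 60] -> [] -> 0
  [-33, -39, 33, -33, -7, 11, 0] -> [-39, 33, -33, -7, 11, 0] -> [-34, 38, -28, -2, 16, 5] -> [-34, 38, -28, -2, 16, 5] -> [68, -76, 56, 4, -32, -10] -> [-76, -32, -10] -> 3

6; 3; 3; 0; 3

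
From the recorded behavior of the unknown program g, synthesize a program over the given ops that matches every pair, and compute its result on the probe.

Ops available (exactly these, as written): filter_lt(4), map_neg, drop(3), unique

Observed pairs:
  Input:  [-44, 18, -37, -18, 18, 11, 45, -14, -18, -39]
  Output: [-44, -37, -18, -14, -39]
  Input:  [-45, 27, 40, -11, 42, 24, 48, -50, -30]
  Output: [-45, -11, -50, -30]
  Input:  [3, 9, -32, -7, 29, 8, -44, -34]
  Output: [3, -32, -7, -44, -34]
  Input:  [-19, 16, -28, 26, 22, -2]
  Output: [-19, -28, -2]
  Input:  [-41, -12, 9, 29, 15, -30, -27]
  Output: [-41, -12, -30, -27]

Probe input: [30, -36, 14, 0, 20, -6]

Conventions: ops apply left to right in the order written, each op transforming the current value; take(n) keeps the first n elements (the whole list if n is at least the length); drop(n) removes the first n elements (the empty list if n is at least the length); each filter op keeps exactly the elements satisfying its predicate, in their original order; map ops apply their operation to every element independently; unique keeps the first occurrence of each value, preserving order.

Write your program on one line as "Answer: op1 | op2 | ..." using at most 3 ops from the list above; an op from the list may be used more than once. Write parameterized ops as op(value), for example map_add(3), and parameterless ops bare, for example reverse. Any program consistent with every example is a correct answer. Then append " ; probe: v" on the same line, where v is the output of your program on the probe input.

unique | filter_lt(4) ; probe: [-36, 0, -6]

Check, running the answer program on each example:
  [-44, 18, -37, -18, 18, 11, 45, -14, -18, -39] -> [-44, 18, -37, -18, 11, 45, -14, -39] -> [-44, -37, -18, -14, -39]
  [-45, 27, 40, -11, 42, 24, 48, -50, -30] -> [-45, 27, 40, -11, 42, 24, 48, -50, -30] -> [-45, -11, -50, -30]
  [3, 9, -32, -7, 29, 8, -44, -34] -> [3, 9, -32, -7, 29, 8, -44, -34] -> [3, -32, -7, -44, -34]
  [-19, 16, -28, 26, 22, -2] -> [-19, 16, -28, 26, 22, -2] -> [-19, -28, -2]
  [-41, -12, 9, 29, 15, -30, -27] -> [-41, -12, 9, 29, 15, -30, -27] -> [-41, -12, -30, -27]
  probe: [30, -36, 14, 0, 20, -6] -> [30, -36, 14, 0, 20, -6] -> [-36, 0, -6]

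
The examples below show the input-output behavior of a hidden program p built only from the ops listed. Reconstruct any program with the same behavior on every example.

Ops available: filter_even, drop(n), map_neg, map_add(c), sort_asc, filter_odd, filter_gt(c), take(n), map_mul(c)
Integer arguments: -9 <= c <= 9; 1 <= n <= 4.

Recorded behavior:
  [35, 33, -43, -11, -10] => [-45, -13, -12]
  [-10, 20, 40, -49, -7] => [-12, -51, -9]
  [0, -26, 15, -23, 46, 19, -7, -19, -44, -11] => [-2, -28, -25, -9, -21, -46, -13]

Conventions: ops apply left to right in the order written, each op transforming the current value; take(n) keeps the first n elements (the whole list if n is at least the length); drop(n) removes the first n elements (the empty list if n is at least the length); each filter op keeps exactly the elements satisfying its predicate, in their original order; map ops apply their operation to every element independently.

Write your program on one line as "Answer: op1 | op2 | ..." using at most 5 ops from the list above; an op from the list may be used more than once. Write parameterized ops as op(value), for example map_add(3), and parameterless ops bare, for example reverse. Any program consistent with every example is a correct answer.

map_neg | filter_gt(-9) | map_add(2) | map_neg

Check, running the answer program on each example:
  [35, 33, -43, -11, -10] -> [-35, -33, 43, 11, 10] -> [43, 11, 10] -> [45, 13, 12] -> [-45, -13, -12]
  [-10, 20, 40, -49, -7] -> [10, -20, -40, 49, 7] -> [10, 49, 7] -> [12, 51, 9] -> [-12, -51, -9]
  [0, -26, 15, -23, 46, 19, -7, -19, -44, -11] -> [0, 26, -15, 23, -46, -19, 7, 19, 44, 11] -> [0, 26, 23, 7, 19, 44, 11] -> [2, 28, 25, 9, 21, 46, 13] -> [-2, -28, -25, -9, -21, -46, -13]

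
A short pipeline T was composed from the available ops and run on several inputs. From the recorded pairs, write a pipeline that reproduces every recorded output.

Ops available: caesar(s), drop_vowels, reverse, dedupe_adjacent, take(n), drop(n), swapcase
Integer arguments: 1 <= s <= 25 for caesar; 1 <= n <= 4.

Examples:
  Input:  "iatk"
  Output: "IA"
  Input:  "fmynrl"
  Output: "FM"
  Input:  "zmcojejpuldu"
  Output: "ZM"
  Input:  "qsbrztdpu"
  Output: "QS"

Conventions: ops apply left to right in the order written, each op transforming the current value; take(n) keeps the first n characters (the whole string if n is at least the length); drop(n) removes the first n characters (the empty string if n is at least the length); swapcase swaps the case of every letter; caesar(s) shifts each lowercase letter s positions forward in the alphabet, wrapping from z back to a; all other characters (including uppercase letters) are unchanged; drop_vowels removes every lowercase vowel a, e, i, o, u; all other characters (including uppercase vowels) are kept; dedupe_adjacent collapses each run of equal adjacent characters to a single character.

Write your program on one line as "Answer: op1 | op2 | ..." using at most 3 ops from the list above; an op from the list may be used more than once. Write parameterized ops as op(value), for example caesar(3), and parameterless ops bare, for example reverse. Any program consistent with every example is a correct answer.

swapcase | take(2)

Check, running the answer program on each example:
  "iatk" -> "IATK" -> "IA"
  "fmynrl" -> "FMYNRL" -> "FM"
  "zmcojejpuldu" -> "ZMCOJEJPULDU" -> "ZM"
  "qsbrztdpu" -> "QSBRZTDPU" -> "QS"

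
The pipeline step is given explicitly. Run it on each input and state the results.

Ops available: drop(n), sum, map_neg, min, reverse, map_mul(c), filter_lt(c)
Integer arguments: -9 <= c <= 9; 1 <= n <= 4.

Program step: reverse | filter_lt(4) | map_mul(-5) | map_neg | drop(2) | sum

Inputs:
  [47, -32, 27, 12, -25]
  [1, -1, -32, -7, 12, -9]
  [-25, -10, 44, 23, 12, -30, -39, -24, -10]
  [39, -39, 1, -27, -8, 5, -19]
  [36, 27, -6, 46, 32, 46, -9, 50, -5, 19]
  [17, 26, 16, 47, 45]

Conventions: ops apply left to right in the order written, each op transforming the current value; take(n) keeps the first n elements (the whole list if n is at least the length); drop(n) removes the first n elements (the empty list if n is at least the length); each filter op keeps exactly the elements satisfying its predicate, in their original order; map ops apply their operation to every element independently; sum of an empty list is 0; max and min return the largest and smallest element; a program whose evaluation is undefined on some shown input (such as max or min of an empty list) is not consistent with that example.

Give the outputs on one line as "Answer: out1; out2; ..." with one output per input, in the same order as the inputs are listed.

Execution, op by op:
  [47, -32, 27, 12, -25] -> [-25, 12, 27, -32, 47] -> [-25, -32] -> [125, 160] -> [-125, -160] -> [] -> 0
  [1, -1, -32, -7, 12, -9] -> [-9, 12, -7, -32, -1, 1] -> [-9, -7, -32, -1, 1] -> [45, 35, 160, 5, -5] -> [-45, -35, -160, -5, 5] -> [-160, -5, 5] -> -160
  [-25, -10, 44, 23, 12, -30, -39, -24, -10] -> [-10, -24, -39, -30, 12, 23, 44, -10, -25] -> [-10, -24, -39, -30, -10, -25] -> [50, 120, 195, 150, 50, 125] -> [-50, -120, -195, -150, -50, -125] -> [-195, -150, -50, -125] -> -520
  [39, -39, 1, -27, -8, 5, -19] -> [-19, 5, -8, -27, 1, -39, 39] -> [-19, -8, -27, 1, -39] -> [95, 40, 135, -5, 195] -> [-95, -40, -135, 5, -195] -> [-135, 5, -195] -> -325
  [36, 27, -6, 46, 32, 46, -9, 50, -5, 19] -> [19, -5, 50, -9, 46, 32, 46, -6, 27, 36] -> [-5, -9, -6] -> [25, 45, 30] -> [-25, -45, -30] -> [-30] -> -30
  [17, 26, 16, 47, 45] -> [45, 47, 16, 26, 17] -> [] -> [] -> [] -> [] -> 0

0; -160; -520; -325; -30; 0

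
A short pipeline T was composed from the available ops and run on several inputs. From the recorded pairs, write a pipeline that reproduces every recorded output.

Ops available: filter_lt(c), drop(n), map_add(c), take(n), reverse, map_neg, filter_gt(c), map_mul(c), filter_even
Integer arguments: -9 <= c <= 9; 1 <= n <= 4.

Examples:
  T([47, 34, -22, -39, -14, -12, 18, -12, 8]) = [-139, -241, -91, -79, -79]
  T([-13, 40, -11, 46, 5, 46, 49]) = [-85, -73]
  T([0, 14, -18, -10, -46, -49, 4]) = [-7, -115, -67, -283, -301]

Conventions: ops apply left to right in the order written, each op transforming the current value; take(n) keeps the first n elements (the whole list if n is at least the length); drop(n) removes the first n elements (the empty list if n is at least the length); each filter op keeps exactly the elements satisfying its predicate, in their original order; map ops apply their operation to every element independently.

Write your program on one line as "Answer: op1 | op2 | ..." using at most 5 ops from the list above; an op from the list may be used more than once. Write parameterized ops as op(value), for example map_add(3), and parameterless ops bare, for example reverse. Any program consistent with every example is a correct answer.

map_add(-2) | filter_lt(6) | map_mul(6) | filter_lt(5) | map_add(5)

Check, running the answer program on each example:
  [47, 34, -22, -39, -14, -12, 18, -12, 8] -> [45, 32, -24, -41, -16, -14, 16, -14, 6] -> [-24, -41, -16, -14, -14] -> [-144, -246, -96, -84, -84] -> [-144, -246, -96, -84, -84] -> [-139, -241, -91, -79, -79]
  [-13, 40, -11, 46, 5, 46, 49] -> [-15, 38, -13, 44, 3, 44, 47] -> [-15, -13, 3] -> [-90, -78, 18] -> [-90, -78] -> [-85, -73]
  [0, 14, -18, -10, -46, -49, 4] -> [-2, 12, -20, -12, -48, -51, 2] -> [-2, -20, -12, -48, -51, 2] -> [-12, -120, -72, -288, -306, 12] -> [-12, -120, -72, -288, -306] -> [-7, -115, -67, -283, -301]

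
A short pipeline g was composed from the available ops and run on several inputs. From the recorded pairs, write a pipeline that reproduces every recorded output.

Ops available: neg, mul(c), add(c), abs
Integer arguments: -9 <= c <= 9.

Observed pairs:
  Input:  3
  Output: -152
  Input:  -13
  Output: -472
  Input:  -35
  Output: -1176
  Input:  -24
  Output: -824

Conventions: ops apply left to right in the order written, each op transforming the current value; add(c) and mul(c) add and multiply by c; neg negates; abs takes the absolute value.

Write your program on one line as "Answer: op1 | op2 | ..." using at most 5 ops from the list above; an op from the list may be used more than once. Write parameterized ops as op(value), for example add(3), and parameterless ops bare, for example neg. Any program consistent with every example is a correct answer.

abs | mul(-4) | add(-7) | mul(8)

Check, running the answer program on each example:
  3 -> 3 -> -12 -> -19 -> -152
  -13 -> 13 -> -52 -> -59 -> -472
  -35 -> 35 -> -140 -> -147 -> -1176
  -24 -> 24 -> -96 -> -103 -> -824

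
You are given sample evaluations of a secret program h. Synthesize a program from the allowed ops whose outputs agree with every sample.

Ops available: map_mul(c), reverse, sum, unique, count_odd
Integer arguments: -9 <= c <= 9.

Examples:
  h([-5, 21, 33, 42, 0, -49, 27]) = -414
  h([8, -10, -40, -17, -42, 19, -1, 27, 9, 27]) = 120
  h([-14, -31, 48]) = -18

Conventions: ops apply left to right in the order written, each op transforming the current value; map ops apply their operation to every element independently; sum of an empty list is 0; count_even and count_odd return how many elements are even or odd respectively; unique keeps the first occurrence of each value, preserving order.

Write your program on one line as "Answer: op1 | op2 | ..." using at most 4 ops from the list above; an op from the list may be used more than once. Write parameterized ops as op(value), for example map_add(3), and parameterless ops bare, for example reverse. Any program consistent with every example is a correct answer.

reverse | map_mul(-6) | sum

Check, running the answer program on each example:
  [-5, 21, 33, 42, 0, -49, 27] -> [27, -49, 0, 42, 33, 21, -5] -> [-162, 294, 0, -252, -198, -126, 30] -> -414
  [8, -10, -40, -17, -42, 19, -1, 27, 9, 27] -> [27, 9, 27, -1, 19, -42, -17, -40, -10, 8] -> [-162, -54, -162, 6, -114, 252, 102, 240, 60, -48] -> 120
  [-14, -31, 48] -> [48, -31, -14] -> [-288, 186, 84] -> -18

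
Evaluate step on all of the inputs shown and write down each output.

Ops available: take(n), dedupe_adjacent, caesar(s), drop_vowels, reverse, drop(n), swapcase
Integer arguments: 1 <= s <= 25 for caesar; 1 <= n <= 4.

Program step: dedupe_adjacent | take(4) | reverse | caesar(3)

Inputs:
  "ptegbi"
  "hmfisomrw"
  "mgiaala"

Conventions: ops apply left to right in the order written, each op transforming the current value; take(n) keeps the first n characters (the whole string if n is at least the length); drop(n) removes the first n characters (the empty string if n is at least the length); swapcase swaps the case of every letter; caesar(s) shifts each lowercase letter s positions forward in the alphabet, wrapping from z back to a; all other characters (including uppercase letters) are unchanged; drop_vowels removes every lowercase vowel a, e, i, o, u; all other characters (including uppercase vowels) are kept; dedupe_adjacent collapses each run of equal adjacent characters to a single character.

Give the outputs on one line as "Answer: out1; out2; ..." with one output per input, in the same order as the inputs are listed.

Execution, op by op:
  "ptegbi" -> "ptegbi" -> "pteg" -> "getp" -> "jhws"
  "hmfisomrw" -> "hmfisomrw" -> "hmfi" -> "ifmh" -> "lipk"
  "mgiaala" -> "mgiala" -> "mgia" -> "aigm" -> "dljp"

"jhws"; "lipk"; "dljp"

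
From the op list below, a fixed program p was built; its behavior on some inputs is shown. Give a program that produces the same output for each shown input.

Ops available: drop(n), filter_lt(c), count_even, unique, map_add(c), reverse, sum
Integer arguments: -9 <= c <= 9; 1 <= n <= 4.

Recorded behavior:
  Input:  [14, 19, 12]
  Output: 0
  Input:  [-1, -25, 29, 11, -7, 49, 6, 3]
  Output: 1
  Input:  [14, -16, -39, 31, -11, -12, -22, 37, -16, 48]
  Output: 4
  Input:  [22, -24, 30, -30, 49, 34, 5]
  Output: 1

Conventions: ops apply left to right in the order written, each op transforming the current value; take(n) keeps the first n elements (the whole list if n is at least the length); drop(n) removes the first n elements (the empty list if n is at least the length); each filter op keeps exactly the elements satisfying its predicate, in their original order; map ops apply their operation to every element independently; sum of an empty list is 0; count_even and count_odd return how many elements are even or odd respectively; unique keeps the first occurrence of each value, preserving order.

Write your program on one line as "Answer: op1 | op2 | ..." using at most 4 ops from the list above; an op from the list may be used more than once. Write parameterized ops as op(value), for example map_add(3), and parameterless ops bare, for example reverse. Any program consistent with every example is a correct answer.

map_add(-4) | drop(4) | reverse | count_even

Check, running the answer program on each example:
  [14, 19, 12] -> [10, 15, 8] -> [] -> [] -> 0
  [-1, -25, 29, 11, -7, 49, 6, 3] -> [-5, -29, 25, 7, -11, 45, 2, -1] -> [-11, 45, 2, -1] -> [-1, 2, 45, -11] -> 1
  [14, -16, -39, 31, -11, -12, -22, 37, -16, 48] -> [10, -20, -43, 27, -15, -16, -26, 33, -20, 44] -> [-15, -16, -26, 33, -20, 44] -> [44, -20, 33, -26, -16, -15] -> 4
  [22, -24, 30, -30, 49, 34, 5] -> [18, -28, 26, -34, 45, 30, 1] -> [45, 30, 1] -> [1, 30, 45] -> 1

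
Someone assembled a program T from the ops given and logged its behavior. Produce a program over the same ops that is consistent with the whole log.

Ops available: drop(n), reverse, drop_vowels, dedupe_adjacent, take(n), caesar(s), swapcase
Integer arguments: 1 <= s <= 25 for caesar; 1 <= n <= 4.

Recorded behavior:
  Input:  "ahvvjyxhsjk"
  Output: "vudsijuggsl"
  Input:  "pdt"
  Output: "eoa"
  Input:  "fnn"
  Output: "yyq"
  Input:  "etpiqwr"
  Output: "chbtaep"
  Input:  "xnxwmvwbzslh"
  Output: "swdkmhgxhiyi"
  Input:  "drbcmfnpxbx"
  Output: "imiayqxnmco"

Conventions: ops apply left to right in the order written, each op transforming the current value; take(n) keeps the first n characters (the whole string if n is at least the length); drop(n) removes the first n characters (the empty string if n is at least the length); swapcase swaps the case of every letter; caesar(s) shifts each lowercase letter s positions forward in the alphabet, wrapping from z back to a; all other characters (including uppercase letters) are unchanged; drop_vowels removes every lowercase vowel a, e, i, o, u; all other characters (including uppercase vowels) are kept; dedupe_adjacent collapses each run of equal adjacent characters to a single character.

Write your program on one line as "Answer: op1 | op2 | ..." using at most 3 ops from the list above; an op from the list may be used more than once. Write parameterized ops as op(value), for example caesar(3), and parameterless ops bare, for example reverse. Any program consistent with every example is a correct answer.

caesar(11) | reverse

Check, running the answer program on each example:
  "ahvvjyxhsjk" -> "lsggujisduv" -> "vudsijuggsl"
  "pdt" -> "aoe" -> "eoa"
  "fnn" -> "qyy" -> "yyq"
  "etpiqwr" -> "peatbhc" -> "chbtaep"
  "xnxwmvwbzslh" -> "iyihxghmkdws" -> "swdkmhgxhiyi"
  "drbcmfnpxbx" -> "ocmnxqyaimi" -> "imiayqxnmco"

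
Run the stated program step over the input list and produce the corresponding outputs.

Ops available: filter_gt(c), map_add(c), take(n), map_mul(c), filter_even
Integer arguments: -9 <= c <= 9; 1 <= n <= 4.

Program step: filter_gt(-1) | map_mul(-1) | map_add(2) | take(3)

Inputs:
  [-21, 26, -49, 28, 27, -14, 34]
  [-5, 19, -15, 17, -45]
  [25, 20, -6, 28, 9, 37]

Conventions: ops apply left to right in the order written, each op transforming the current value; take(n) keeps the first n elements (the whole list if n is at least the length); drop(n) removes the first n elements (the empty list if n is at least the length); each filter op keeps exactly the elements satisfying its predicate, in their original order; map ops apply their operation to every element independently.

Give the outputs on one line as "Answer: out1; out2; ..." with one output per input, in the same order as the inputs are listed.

[-24, -26, -25]; [-17, -15]; [-23, -18, -26]

Execution, op by op:
  [-21, 26, -49, 28, 27, -14, 34] -> [26, 28, 27, 34] -> [-26, -28, -27, -34] -> [-24, -26, -25, -32] -> [-24, -26, -25]
  [-5, 19, -15, 17, -45] -> [19, 17] -> [-19, -17] -> [-17, -15] -> [-17, -15]
  [25, 20, -6, 28, 9, 37] -> [25, 20, 28, 9, 37] -> [-25, -20, -28, -9, -37] -> [-23, -18, -26, -7, -35] -> [-23, -18, -26]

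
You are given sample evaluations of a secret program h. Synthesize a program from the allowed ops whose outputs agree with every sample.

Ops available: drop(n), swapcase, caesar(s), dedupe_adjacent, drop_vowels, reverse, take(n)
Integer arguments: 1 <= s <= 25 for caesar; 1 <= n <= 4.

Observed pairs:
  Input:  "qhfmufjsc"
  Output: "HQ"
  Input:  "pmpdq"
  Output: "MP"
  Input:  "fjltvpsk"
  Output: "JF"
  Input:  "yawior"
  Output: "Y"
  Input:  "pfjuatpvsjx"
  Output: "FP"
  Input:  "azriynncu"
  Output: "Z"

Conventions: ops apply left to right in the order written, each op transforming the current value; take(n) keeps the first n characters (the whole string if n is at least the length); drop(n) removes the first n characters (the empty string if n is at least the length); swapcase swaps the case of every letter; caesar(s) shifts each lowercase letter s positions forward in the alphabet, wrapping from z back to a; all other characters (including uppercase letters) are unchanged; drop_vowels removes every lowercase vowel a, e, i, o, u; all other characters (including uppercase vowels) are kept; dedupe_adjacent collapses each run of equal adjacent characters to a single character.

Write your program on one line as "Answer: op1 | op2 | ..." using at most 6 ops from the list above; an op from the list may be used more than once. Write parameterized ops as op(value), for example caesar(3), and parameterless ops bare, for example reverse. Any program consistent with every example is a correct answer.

dedupe_adjacent | take(2) | drop_vowels | reverse | swapcase

Check, running the answer program on each example:
  "qhfmufjsc" -> "qhfmufjsc" -> "qh" -> "qh" -> "hq" -> "HQ"
  "pmpdq" -> "pmpdq" -> "pm" -> "pm" -> "mp" -> "MP"
  "fjltvpsk" -> "fjltvpsk" -> "fj" -> "fj" -> "jf" -> "JF"
  "yawior" -> "yawior" -> "ya" -> "y" -> "y" -> "Y"
  "pfjuatpvsjx" -> "pfjuatpvsjx" -> "pf" -> "pf" -> "fp" -> "FP"
  "azriynncu" -> "azriyncu" -> "az" -> "z" -> "z" -> "Z"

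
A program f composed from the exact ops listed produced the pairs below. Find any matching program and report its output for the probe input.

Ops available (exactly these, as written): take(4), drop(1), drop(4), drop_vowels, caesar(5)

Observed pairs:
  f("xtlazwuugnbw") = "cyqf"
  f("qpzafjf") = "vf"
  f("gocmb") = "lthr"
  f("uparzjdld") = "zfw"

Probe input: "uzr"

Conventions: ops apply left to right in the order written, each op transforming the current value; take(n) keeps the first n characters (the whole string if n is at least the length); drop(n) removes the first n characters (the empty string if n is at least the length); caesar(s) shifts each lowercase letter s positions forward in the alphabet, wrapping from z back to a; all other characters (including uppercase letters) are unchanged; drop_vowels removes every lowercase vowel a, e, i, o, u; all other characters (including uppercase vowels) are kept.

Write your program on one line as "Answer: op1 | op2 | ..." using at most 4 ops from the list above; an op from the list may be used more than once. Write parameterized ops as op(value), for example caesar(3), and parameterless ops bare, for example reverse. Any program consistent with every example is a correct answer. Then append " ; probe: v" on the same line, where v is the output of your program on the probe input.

caesar(5) | take(4) | drop_vowels ; probe: "zw"

Check, running the answer program on each example:
  "xtlazwuugnbw" -> "cyqfebzzlsgb" -> "cyqf" -> "cyqf"
  "qpzafjf" -> "vuefkok" -> "vuef" -> "vf"
  "gocmb" -> "lthrg" -> "lthr" -> "lthr"
  "uparzjdld" -> "zufweoiqi" -> "zufw" -> "zfw"
  probe: "uzr" -> "zew" -> "zew" -> "zw"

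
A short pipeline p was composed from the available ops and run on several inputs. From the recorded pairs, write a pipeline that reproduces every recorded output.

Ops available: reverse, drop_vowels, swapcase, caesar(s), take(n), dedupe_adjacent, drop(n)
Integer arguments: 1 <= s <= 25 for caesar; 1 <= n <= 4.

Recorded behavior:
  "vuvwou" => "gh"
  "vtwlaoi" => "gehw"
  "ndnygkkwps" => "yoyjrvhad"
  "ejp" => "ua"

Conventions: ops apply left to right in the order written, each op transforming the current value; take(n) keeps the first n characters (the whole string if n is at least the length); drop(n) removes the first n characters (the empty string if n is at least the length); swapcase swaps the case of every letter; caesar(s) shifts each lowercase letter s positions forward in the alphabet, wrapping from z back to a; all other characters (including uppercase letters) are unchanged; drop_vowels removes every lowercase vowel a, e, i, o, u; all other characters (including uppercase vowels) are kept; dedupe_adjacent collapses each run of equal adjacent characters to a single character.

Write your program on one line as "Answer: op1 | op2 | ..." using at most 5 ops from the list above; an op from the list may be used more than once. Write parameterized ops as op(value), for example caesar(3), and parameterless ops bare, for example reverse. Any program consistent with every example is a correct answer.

dedupe_adjacent | drop_vowels | dedupe_adjacent | caesar(11)

Check, running the answer program on each example:
  "vuvwou" -> "vuvwou" -> "vvw" -> "vw" -> "gh"
  "vtwlaoi" -> "vtwlaoi" -> "vtwl" -> "vtwl" -> "gehw"
  "ndnygkkwps" -> "ndnygkwps" -> "ndnygkwps" -> "ndnygkwps" -> "yoyjrvhad"
  "ejp" -> "ejp" -> "jp" -> "jp" -> "ua"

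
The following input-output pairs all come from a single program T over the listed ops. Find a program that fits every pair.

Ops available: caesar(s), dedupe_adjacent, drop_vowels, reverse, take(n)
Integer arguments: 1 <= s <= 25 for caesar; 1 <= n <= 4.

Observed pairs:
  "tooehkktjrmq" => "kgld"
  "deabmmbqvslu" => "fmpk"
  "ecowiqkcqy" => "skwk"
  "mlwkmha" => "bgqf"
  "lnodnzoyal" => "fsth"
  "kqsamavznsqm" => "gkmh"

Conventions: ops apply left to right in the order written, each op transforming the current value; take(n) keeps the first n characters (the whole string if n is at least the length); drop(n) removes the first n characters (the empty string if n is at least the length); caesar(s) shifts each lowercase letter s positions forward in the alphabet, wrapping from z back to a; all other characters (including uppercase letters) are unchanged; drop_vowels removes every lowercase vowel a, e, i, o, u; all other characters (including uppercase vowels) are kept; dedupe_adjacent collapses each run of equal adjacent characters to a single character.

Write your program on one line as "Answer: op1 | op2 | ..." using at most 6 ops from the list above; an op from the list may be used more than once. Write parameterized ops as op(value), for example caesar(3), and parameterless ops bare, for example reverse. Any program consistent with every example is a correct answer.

drop_vowels | reverse | caesar(1) | caesar(19) | drop_vowels | take(4)

Check, running the answer program on each example:
  "tooehkktjrmq" -> "thkktjrmq" -> "qmrjtkkht" -> "rnskulliu" -> "kgldneebn" -> "kgldnbn" -> "kgld"
  "deabmmbqvslu" -> "dbmmbqvsl" -> "lsvqbmmbd" -> "mtwrcnnce" -> "fmpkvggvx" -> "fmpkvggvx" -> "fmpk"
  "ecowiqkcqy" -> "cwqkcqy" -> "yqckqwc" -> "zrdlrxd" -> "skwekqw" -> "skwkqw" -> "skwk"
  "mlwkmha" -> "mlwkmh" -> "hmkwlm" -> "inlxmn" -> "bgeqfg" -> "bgqfg" -> "bgqf"
  "lnodnzoyal" -> "lndnzyl" -> "lyzndnl" -> "mzaoeom" -> "fsthxhf" -> "fsthxhf" -> "fsth"
  "kqsamavznsqm" -> "kqsmvznsqm" -> "mqsnzvmsqk" -> "nrtoawntrl" -> "gkmhtpgmke" -> "gkmhtpgmk" -> "gkmh"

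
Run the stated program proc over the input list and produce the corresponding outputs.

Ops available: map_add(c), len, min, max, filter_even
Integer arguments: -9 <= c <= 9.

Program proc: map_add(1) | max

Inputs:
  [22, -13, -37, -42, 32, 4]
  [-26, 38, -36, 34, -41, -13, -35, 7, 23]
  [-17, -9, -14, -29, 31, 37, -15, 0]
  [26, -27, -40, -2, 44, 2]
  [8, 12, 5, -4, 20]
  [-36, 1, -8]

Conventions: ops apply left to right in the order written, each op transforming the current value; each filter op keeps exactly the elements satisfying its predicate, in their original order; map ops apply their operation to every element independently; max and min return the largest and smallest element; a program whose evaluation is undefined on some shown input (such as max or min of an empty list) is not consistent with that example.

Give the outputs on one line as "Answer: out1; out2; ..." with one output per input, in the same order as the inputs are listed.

33; 39; 38; 45; 21; 2

Execution, op by op:
  [22, -13, -37, -42, 32, 4] -> [23, -12, -36, -41, 33, 5] -> 33
  [-26, 38, -36, 34, -41, -13, -35, 7, 23] -> [-25, 39, -35, 35, -40, -12, -34, 8, 24] -> 39
  [-17, -9, -14, -29, 31, 37, -15, 0] -> [-16, -8, -13, -28, 32, 38, -14, 1] -> 38
  [26, -27, -40, -2, 44, 2] -> [27, -26, -39, -1, 45, 3] -> 45
  [8, 12, 5, -4, 20] -> [9, 13, 6, -3, 21] -> 21
  [-36, 1, -8] -> [-35, 2, -7] -> 2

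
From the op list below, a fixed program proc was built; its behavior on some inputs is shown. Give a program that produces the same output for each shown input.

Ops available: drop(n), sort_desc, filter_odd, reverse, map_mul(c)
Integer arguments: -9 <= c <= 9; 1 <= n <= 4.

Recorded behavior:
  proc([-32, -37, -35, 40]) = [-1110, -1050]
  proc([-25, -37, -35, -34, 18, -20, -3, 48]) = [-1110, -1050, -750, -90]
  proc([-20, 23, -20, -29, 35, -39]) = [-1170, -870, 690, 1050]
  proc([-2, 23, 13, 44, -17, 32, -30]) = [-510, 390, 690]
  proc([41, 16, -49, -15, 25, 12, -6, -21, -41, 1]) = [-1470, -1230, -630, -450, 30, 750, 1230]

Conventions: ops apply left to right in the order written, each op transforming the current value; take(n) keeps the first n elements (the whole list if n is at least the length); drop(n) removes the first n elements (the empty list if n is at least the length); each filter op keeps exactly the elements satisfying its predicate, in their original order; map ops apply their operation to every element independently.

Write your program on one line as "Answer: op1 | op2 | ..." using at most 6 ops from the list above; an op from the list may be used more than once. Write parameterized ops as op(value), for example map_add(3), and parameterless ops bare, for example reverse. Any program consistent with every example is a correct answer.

reverse | filter_odd | map_mul(-5) | sort_desc | map_mul(-6)

Check, running the answer program on each example:
  [-32, -37, -35, 40] -> [40, -35, -37, -32] -> [-35, -37] -> [175, 185] -> [185, 175] -> [-1110, -1050]
  [-25, -37, -35, -34, 18, -20, -3, 48] -> [48, -3, -20, 18, -34, -35, -37, -25] -> [-3, -35, -37, -25] -> [15, 175, 185, 125] -> [185, 175, 125, 15] -> [-1110, -1050, -750, -90]
  [-20, 23, -20, -29, 35, -39] -> [-39, 35, -29, -20, 23, -20] -> [-39, 35, -29, 23] -> [195, -175, 145, -115] -> [195, 145, -115, -175] -> [-1170, -870, 690, 1050]
  [-2, 23, 13, 44, -17, 32, -30] -> [-30, 32, -17, 44, 13, 23, -2] -> [-17, 13, 23] -> [85, -65, -115] -> [85, -65, -115] -> [-510, 390, 690]
  [41, 16, -49, -15, 25, 12, -6, -21, -41, 1] -> [1, -41, -21, -6, 12, 25, -15, -49, 16, 41] -> [1, -41, -21, 25, -15, -49, 41] -> [-5, 205, 105, -125, 75, 245, -205] -> [245, 205, 105, 75, -5, -125, -205] -> [-1470, -1230, -630, -450, 30, 750, 1230]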